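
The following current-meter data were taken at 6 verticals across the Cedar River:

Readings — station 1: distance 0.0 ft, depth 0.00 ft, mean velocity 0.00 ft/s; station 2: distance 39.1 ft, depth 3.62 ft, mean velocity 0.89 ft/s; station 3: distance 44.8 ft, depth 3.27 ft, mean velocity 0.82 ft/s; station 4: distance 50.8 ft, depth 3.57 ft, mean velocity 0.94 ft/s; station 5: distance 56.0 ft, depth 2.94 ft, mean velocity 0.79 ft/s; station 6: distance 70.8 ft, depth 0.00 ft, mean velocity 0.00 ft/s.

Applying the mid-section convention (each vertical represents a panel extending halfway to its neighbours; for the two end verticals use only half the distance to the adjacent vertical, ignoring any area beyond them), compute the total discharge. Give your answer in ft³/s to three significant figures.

130 ft³/s

w_2 = (44.8 − 0.0)/2 = 22.4 ft; q_2 = 0.89 × 3.62 × 22.4 = 72.17 ft³/s
w_3 = (50.8 − 39.1)/2 = 5.85 ft; q_3 = 0.82 × 3.27 × 5.85 = 15.69 ft³/s
w_4 = (56.0 − 44.8)/2 = 5.6 ft; q_4 = 0.94 × 3.57 × 5.6 = 18.79 ft³/s
w_5 = (70.8 − 50.8)/2 = 10 ft; q_5 = 0.79 × 2.94 × 10 = 23.23 ft³/s
Stations 1, 6 contribute zero (depth or velocity is 0).
Q = Σ qᵢ = 129.9 ft³/s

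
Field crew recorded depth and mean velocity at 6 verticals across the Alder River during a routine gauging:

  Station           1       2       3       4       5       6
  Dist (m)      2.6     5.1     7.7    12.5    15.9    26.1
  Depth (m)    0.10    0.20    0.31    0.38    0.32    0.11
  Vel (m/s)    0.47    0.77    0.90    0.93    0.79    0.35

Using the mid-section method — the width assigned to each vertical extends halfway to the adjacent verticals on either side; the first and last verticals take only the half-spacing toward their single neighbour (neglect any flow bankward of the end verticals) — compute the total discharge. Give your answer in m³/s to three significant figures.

4.85 m³/s

w_1 = (5.1 − 2.6)/2 = 1.25 m; q_1 = 0.47 × 0.10 × 1.25 = 0.05875 m³/s
w_2 = (7.7 − 2.6)/2 = 2.55 m; q_2 = 0.77 × 0.20 × 2.55 = 0.3927 m³/s
w_3 = (12.5 − 5.1)/2 = 3.7 m; q_3 = 0.90 × 0.31 × 3.7 = 1.032 m³/s
w_4 = (15.9 − 7.7)/2 = 4.1 m; q_4 = 0.93 × 0.38 × 4.1 = 1.449 m³/s
w_5 = (26.1 − 12.5)/2 = 6.8 m; q_5 = 0.79 × 0.32 × 6.8 = 1.719 m³/s
w_6 = (26.1 − 15.9)/2 = 5.1 m; q_6 = 0.35 × 0.11 × 5.1 = 0.1964 m³/s
Q = Σ qᵢ = 4.848 m³/s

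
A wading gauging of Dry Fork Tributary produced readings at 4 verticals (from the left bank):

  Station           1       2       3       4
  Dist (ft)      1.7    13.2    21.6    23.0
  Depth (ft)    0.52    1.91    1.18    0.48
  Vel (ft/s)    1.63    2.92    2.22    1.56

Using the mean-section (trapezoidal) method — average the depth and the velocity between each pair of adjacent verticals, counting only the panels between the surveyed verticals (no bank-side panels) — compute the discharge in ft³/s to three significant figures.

Panel 1-2: Δb = 11.5 ft, d̄ = (0.52+1.91)/2 = 1.215, v̄ = (1.63+2.92)/2 = 2.275 → q = 11.5×1.215×2.275 = 31.79 ft³/s
Panel 2-3: Δb = 8.4 ft, d̄ = (1.91+1.18)/2 = 1.545, v̄ = (2.92+2.22)/2 = 2.57 → q = 8.4×1.545×2.57 = 33.35 ft³/s
Panel 3-4: Δb = 1.4 ft, d̄ = (1.18+0.48)/2 = 0.83, v̄ = (2.22+1.56)/2 = 1.89 → q = 1.4×0.83×1.89 = 2.196 ft³/s
Q = Σ q = 67.34 ft³/s

67.3 ft³/s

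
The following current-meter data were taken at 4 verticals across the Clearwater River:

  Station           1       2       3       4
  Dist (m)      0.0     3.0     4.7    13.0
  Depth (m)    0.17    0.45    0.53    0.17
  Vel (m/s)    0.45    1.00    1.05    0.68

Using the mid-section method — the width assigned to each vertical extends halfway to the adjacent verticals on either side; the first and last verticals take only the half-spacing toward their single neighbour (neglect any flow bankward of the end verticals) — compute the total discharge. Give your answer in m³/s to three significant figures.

w_1 = (3.0 − 0.0)/2 = 1.5 m; q_1 = 0.45 × 0.17 × 1.5 = 0.1148 m³/s
w_2 = (4.7 − 0.0)/2 = 2.35 m; q_2 = 1.00 × 0.45 × 2.35 = 1.058 m³/s
w_3 = (13.0 − 3.0)/2 = 5 m; q_3 = 1.05 × 0.53 × 5 = 2.783 m³/s
w_4 = (13.0 − 4.7)/2 = 4.15 m; q_4 = 0.68 × 0.17 × 4.15 = 0.4797 m³/s
Q = Σ qᵢ = 4.434 m³/s

4.43 m³/s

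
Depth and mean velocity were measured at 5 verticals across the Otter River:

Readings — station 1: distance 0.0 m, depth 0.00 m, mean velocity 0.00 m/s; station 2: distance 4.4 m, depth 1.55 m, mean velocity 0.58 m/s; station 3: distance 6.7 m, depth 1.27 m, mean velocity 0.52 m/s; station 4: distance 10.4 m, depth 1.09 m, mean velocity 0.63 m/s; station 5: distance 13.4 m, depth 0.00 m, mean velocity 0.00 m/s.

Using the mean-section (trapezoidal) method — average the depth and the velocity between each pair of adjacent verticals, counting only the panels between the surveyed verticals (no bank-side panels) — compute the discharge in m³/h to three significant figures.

Panel 1-2: Δb = 4.4 m, d̄ = (0.00+1.55)/2 = 0.775, v̄ = (0.00+0.58)/2 = 0.29 → q = 4.4×0.775×0.29 = 0.9889 m³/s
Panel 2-3: Δb = 2.3 m, d̄ = (1.55+1.27)/2 = 1.41, v̄ = (0.58+0.52)/2 = 0.55 → q = 2.3×1.41×0.55 = 1.784 m³/s
Panel 3-4: Δb = 3.7 m, d̄ = (1.27+1.09)/2 = 1.18, v̄ = (0.52+0.63)/2 = 0.575 → q = 3.7×1.18×0.575 = 2.510 m³/s
Panel 4-5: Δb = 3 m, d̄ = (1.09+0.00)/2 = 0.545, v̄ = (0.63+0.00)/2 = 0.315 → q = 3×0.545×0.315 = 0.5150 m³/s
Q = Σ q = 5.798 m³/s
= 5.798 × 3600 = 20870 m³/h

20900 m³/h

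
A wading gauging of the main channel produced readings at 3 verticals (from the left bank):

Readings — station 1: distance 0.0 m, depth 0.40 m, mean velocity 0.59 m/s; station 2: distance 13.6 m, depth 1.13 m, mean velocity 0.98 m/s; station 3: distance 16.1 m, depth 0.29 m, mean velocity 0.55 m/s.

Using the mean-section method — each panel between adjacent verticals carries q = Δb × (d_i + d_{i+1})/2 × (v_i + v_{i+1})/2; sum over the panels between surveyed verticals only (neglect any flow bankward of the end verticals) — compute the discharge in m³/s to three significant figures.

9.53 m³/s

Panel 1-2: Δb = 13.6 m, d̄ = (0.40+1.13)/2 = 0.765, v̄ = (0.59+0.98)/2 = 0.785 → q = 13.6×0.765×0.785 = 8.167 m³/s
Panel 2-3: Δb = 2.5 m, d̄ = (1.13+0.29)/2 = 0.71, v̄ = (0.98+0.55)/2 = 0.765 → q = 2.5×0.71×0.765 = 1.358 m³/s
Q = Σ q = 9.525 m³/s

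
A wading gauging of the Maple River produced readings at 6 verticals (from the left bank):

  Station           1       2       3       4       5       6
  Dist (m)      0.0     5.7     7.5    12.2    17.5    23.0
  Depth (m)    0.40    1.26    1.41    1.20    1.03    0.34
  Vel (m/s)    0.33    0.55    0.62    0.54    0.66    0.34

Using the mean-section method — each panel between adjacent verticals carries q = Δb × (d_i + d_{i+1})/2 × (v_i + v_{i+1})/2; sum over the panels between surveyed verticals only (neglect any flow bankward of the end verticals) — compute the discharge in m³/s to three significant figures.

Panel 1-2: Δb = 5.7 m, d̄ = (0.40+1.26)/2 = 0.83, v̄ = (0.33+0.55)/2 = 0.44 → q = 5.7×0.83×0.44 = 2.082 m³/s
Panel 2-3: Δb = 1.8 m, d̄ = (1.26+1.41)/2 = 1.335, v̄ = (0.55+0.62)/2 = 0.585 → q = 1.8×1.335×0.585 = 1.406 m³/s
Panel 3-4: Δb = 4.7 m, d̄ = (1.41+1.20)/2 = 1.305, v̄ = (0.62+0.54)/2 = 0.58 → q = 4.7×1.305×0.58 = 3.557 m³/s
Panel 4-5: Δb = 5.3 m, d̄ = (1.20+1.03)/2 = 1.115, v̄ = (0.54+0.66)/2 = 0.6 → q = 5.3×1.115×0.6 = 3.546 m³/s
Panel 5-6: Δb = 5.5 m, d̄ = (1.03+0.34)/2 = 0.685, v̄ = (0.66+0.34)/2 = 0.5 → q = 5.5×0.685×0.5 = 1.884 m³/s
Q = Σ q = 12.47 m³/s

12.5 m³/s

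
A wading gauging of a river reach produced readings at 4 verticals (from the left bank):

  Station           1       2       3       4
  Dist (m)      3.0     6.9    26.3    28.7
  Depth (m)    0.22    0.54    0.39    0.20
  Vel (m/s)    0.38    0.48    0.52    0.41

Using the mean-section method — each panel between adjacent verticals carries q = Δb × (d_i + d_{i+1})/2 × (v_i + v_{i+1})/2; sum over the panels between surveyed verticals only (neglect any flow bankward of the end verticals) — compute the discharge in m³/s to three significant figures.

Panel 1-2: Δb = 3.9 m, d̄ = (0.22+0.54)/2 = 0.38, v̄ = (0.38+0.48)/2 = 0.43 → q = 3.9×0.38×0.43 = 0.6373 m³/s
Panel 2-3: Δb = 19.4 m, d̄ = (0.54+0.39)/2 = 0.465, v̄ = (0.48+0.52)/2 = 0.5 → q = 19.4×0.465×0.5 = 4.511 m³/s
Panel 3-4: Δb = 2.4 m, d̄ = (0.39+0.20)/2 = 0.295, v̄ = (0.52+0.41)/2 = 0.465 → q = 2.4×0.295×0.465 = 0.3292 m³/s
Q = Σ q = 5.477 m³/s

5.48 m³/s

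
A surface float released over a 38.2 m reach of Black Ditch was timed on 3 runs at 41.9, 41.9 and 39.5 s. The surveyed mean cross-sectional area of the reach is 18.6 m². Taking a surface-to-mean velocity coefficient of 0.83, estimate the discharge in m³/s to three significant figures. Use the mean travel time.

t̄ = (41.9 + 41.9 + 39.5) / 3 = 41.1 s
v_surface = L / t̄ = 38.2 / 41.1 = 0.9294 m/s
v_mean = 0.83 × 0.9294 = 0.7714 m/s
Q = A × v_mean = 18.6 × 0.7714 = 14.35 m³/s

14.3 m³/s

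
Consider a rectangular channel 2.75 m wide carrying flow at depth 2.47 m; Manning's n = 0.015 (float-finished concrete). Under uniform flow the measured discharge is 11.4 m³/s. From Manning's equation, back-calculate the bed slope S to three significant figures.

A = b·y = 2.75 × 2.47 = 6.793 m²
P = b + 2y = 2.75 + 2×2.47 = 7.690 m
R = A/P = 6.793/7.690 = 0.8833 m
S = (Q·n / (1·A·R^(2/3)))² = (11.4×0.015 / (1×6.793×0.9206))² = 0.0007478

0.000748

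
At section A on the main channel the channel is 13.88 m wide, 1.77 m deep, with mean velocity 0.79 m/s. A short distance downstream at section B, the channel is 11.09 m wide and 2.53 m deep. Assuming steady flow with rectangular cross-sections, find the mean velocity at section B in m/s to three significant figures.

Q = A₁V₁ = (13.88×1.77) × 0.79 = 19.41 m³/s
A₂ = 11.09 × 2.53 = 28.06 m²
V₂ = Q/A₂ = 19.41/28.06 = 0.6917 m/s

0.692 m/s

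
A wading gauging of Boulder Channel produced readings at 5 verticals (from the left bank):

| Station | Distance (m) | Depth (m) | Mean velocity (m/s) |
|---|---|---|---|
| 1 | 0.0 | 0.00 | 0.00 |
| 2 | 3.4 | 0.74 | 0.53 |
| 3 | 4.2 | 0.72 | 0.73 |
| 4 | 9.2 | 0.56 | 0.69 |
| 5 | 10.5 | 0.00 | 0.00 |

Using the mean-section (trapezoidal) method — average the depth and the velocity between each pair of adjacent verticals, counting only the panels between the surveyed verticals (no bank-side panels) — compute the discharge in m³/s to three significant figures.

3.10 m³/s

Panel 1-2: Δb = 3.4 m, d̄ = (0.00+0.74)/2 = 0.37, v̄ = (0.00+0.53)/2 = 0.265 → q = 3.4×0.37×0.265 = 0.3334 m³/s
Panel 2-3: Δb = 0.8 m, d̄ = (0.74+0.72)/2 = 0.73, v̄ = (0.53+0.73)/2 = 0.63 → q = 0.8×0.73×0.63 = 0.3679 m³/s
Panel 3-4: Δb = 5 m, d̄ = (0.72+0.56)/2 = 0.64, v̄ = (0.73+0.69)/2 = 0.71 → q = 5×0.64×0.71 = 2.272 m³/s
Panel 4-5: Δb = 1.3 m, d̄ = (0.56+0.00)/2 = 0.28, v̄ = (0.69+0.00)/2 = 0.345 → q = 1.3×0.28×0.345 = 0.1256 m³/s
Q = Σ q = 3.099 m³/s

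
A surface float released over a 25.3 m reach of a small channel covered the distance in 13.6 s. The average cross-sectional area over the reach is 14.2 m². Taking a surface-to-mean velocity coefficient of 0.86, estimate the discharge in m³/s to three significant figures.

v_surface = L / t̄ = 25.3 / 13.6 = 1.860 m/s
v_mean = 0.86 × 1.860 = 1.600 m/s
Q = A × v_mean = 14.2 × 1.600 = 22.72 m³/s

22.7 m³/s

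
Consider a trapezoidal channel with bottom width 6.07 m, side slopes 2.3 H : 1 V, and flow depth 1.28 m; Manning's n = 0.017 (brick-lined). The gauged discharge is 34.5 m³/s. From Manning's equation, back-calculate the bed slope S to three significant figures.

0.00287

A = (b + z·y)·y = (6.07 + 2.3×1.28)×1.28 = 11.54 m²
P = b + 2y√(1+z²) = 6.07 + 2×1.28×√(1+2.3²) = 12.49 m
R = A/P = 11.54/12.49 = 0.9237 m
S = (Q·n / (1·A·R^(2/3)))² = (34.5×0.017 / (1×11.54×0.9485))² = 0.002872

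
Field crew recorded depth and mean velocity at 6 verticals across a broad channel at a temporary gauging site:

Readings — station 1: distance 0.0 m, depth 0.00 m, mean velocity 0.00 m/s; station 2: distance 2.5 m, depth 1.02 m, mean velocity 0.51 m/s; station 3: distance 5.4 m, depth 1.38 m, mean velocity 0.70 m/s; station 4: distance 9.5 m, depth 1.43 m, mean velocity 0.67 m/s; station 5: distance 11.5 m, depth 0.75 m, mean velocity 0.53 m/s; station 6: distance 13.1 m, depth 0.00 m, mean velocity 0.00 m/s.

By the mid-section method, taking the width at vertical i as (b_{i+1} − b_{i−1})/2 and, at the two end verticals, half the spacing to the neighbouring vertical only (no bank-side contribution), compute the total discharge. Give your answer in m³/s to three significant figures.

8.42 m³/s

w_2 = (5.4 − 0.0)/2 = 2.7 m; q_2 = 0.51 × 1.02 × 2.7 = 1.405 m³/s
w_3 = (9.5 − 2.5)/2 = 3.5 m; q_3 = 0.70 × 1.38 × 3.5 = 3.381 m³/s
w_4 = (11.5 − 5.4)/2 = 3.05 m; q_4 = 0.67 × 1.43 × 3.05 = 2.922 m³/s
w_5 = (13.1 − 9.5)/2 = 1.8 m; q_5 = 0.53 × 0.75 × 1.8 = 0.7155 m³/s
Stations 1, 6 contribute zero (depth or velocity is 0).
Q = Σ qᵢ = 8.423 m³/s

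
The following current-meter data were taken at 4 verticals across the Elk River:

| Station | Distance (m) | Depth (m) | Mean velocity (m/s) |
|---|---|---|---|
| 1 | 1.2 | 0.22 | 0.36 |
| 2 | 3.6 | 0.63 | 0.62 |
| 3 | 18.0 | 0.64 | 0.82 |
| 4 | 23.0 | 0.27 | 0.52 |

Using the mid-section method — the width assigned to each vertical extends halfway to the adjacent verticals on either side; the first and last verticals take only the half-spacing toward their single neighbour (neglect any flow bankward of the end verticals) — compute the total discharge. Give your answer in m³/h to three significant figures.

w_1 = (3.6 − 1.2)/2 = 1.2 m; q_1 = 0.36 × 0.22 × 1.2 = 0.09504 m³/s
w_2 = (18.0 − 1.2)/2 = 8.4 m; q_2 = 0.62 × 0.63 × 8.4 = 3.281 m³/s
w_3 = (23.0 − 3.6)/2 = 9.7 m; q_3 = 0.82 × 0.64 × 9.7 = 5.091 m³/s
w_4 = (23.0 − 18.0)/2 = 2.5 m; q_4 = 0.52 × 0.27 × 2.5 = 0.3510 m³/s
Q = Σ qᵢ = 8.818 m³/s
= 8.818 × 3600 = 31740 m³/h

31700 m³/h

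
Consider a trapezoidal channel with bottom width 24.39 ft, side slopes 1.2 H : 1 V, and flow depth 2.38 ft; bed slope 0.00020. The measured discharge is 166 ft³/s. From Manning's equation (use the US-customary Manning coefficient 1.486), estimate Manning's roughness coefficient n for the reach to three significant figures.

0.0132

A = (b + z·y)·y = (24.39 + 1.2×2.38)×2.38 = 64.85 ft²
P = b + 2y√(1+z²) = 24.39 + 2×2.38×√(1+1.2²) = 31.83 ft
R = A/P = 64.85/31.83 = 2.038 ft
n = (1.486/Q)·A·R^(2/3)·S^(1/2) = (1.486/166) × 64.85 × 1.607 × 0.01414 = 0.01319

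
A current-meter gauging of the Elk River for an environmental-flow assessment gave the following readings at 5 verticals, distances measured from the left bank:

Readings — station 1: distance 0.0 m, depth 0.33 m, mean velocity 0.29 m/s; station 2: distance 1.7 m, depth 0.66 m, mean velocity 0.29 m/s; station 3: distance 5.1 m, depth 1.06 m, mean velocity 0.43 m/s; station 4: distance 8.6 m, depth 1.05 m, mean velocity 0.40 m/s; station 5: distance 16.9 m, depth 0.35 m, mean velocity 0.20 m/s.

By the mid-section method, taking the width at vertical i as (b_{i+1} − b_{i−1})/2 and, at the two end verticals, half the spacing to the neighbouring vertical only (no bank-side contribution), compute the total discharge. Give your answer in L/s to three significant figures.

4910 L/s

w_1 = (1.7 − 0.0)/2 = 0.85 m; q_1 = 0.29 × 0.33 × 0.85 = 0.08135 m³/s
w_2 = (5.1 − 0.0)/2 = 2.55 m; q_2 = 0.29 × 0.66 × 2.55 = 0.4881 m³/s
w_3 = (8.6 − 1.7)/2 = 3.45 m; q_3 = 0.43 × 1.06 × 3.45 = 1.573 m³/s
w_4 = (16.9 − 5.1)/2 = 5.9 m; q_4 = 0.40 × 1.05 × 5.9 = 2.478 m³/s
w_5 = (16.9 − 8.6)/2 = 4.15 m; q_5 = 0.20 × 0.35 × 4.15 = 0.2905 m³/s
Q = Σ qᵢ = 4.910 m³/s
= 4.910 × 1000 = 4910 L/s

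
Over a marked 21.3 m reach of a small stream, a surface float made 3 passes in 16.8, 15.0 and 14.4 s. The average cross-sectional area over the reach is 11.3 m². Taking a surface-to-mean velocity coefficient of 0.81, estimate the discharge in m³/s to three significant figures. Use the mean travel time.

12.7 m³/s

t̄ = (16.8 + 15.0 + 14.4) / 3 = 15.4 s
v_surface = L / t̄ = 21.3 / 15.4 = 1.383 m/s
v_mean = 0.81 × 1.383 = 1.120 m/s
Q = A × v_mean = 11.3 × 1.120 = 12.66 m³/s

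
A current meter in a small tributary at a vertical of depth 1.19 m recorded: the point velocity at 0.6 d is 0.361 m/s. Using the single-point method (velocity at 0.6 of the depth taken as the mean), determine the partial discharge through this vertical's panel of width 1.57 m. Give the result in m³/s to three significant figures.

0.674 m³/s

v̄ = v₀.₆ = 0.361 m/s
q = v̄ × d × w = 0.3610 × 1.19 × 1.57 = 0.6745 m³/s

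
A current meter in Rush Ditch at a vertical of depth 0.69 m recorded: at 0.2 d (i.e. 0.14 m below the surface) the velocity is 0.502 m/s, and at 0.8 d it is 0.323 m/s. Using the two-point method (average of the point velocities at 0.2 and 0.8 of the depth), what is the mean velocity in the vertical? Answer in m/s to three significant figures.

v̄ = (0.502 + 0.323) / 2 = 0.4125 m/s

0.413 m/s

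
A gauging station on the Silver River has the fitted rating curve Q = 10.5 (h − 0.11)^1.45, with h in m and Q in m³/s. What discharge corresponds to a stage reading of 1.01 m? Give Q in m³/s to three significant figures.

Q = 10.5 × (1.01 − 0.11)^1.45 = 10.5 × 0.9^1.45 = 9.012 m³/s

9.01 m³/s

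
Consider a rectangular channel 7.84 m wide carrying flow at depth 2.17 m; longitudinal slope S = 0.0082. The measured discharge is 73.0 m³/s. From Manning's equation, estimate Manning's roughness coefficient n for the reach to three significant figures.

A = b·y = 7.84 × 2.17 = 17.01 m²
P = b + 2y = 7.84 + 2×2.17 = 12.18 m
R = A/P = 17.01/12.18 = 1.397 m
n = (1/Q)·A·R^(2/3)·S^(1/2) = (1/73.0) × 17.01 × 1.250 × 0.09055 = 0.02637

0.0264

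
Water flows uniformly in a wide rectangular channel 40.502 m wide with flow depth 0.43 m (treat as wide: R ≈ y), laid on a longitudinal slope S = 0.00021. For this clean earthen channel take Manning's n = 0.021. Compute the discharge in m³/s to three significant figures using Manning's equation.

6.85 m³/s

A = b·y = 40.502 × 0.43 = 17.42 m²
Wide channel: R ≈ y = 0.43 m
Q = (1/n)·A·R^(2/3)·S^(1/2) = (1/0.021) × 17.42 × 0.4300^(2/3) × 0.00021^(1/2) = 6.847 m³/s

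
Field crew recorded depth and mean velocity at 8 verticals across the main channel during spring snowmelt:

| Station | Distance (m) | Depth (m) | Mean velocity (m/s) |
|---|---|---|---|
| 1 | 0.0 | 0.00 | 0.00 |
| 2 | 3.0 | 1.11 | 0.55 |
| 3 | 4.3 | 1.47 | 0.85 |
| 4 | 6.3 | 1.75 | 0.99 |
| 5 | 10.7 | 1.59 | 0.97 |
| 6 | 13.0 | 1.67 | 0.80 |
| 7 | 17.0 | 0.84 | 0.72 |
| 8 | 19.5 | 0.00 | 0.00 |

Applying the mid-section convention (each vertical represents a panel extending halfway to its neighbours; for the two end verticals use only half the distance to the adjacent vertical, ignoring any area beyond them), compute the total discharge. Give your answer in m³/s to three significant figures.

20.3 m³/s

w_2 = (4.3 − 0.0)/2 = 2.15 m; q_2 = 0.55 × 1.11 × 2.15 = 1.313 m³/s
w_3 = (6.3 − 3.0)/2 = 1.65 m; q_3 = 0.85 × 1.47 × 1.65 = 2.062 m³/s
w_4 = (10.7 − 4.3)/2 = 3.2 m; q_4 = 0.99 × 1.75 × 3.2 = 5.544 m³/s
w_5 = (13.0 − 6.3)/2 = 3.35 m; q_5 = 0.97 × 1.59 × 3.35 = 5.167 m³/s
w_6 = (17.0 − 10.7)/2 = 3.15 m; q_6 = 0.80 × 1.67 × 3.15 = 4.208 m³/s
w_7 = (19.5 − 13.0)/2 = 3.25 m; q_7 = 0.72 × 0.84 × 3.25 = 1.966 m³/s
Stations 1, 8 contribute zero (depth or velocity is 0).
Q = Σ qᵢ = 20.26 m³/s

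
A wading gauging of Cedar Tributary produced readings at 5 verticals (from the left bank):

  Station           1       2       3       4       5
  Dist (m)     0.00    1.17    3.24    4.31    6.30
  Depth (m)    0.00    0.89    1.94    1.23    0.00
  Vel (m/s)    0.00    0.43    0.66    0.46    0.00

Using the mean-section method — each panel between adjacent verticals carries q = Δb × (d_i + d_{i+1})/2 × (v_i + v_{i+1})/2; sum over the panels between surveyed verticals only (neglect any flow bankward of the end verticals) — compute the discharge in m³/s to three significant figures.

Panel 1-2: Δb = 1.17 m, d̄ = (0.00+0.89)/2 = 0.445, v̄ = (0.00+0.43)/2 = 0.215 → q = 1.17×0.445×0.215 = 0.1119 m³/s
Panel 2-3: Δb = 2.07 m, d̄ = (0.89+1.94)/2 = 1.415, v̄ = (0.43+0.66)/2 = 0.545 → q = 2.07×1.415×0.545 = 1.596 m³/s
Panel 3-4: Δb = 1.07 m, d̄ = (1.94+1.23)/2 = 1.585, v̄ = (0.66+0.46)/2 = 0.56 → q = 1.07×1.585×0.56 = 0.9497 m³/s
Panel 4-5: Δb = 1.99 m, d̄ = (1.23+0.00)/2 = 0.615, v̄ = (0.46+0.00)/2 = 0.23 → q = 1.99×0.615×0.23 = 0.2815 m³/s
Q = Σ q = 2.939 m³/s

2.94 m³/s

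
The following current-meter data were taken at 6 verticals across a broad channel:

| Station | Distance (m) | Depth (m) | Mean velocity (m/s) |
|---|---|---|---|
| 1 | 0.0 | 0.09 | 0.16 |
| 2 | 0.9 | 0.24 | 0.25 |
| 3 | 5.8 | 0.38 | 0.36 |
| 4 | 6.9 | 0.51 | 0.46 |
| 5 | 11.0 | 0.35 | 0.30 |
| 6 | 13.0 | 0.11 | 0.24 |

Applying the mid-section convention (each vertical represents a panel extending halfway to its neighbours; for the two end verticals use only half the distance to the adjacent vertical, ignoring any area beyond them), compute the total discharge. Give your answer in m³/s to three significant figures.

w_1 = (0.9 − 0.0)/2 = 0.45 m; q_1 = 0.16 × 0.09 × 0.45 = 0.006480 m³/s
w_2 = (5.8 − 0.0)/2 = 2.9 m; q_2 = 0.25 × 0.24 × 2.9 = 0.1740 m³/s
w_3 = (6.9 − 0.9)/2 = 3 m; q_3 = 0.36 × 0.38 × 3 = 0.4104 m³/s
w_4 = (11.0 − 5.8)/2 = 2.6 m; q_4 = 0.46 × 0.51 × 2.6 = 0.6100 m³/s
w_5 = (13.0 − 6.9)/2 = 3.05 m; q_5 = 0.30 × 0.35 × 3.05 = 0.3203 m³/s
w_6 = (13.0 − 11.0)/2 = 1 m; q_6 = 0.24 × 0.11 × 1 = 0.02640 m³/s
Q = Σ qᵢ = 1.547 m³/s

1.55 m³/s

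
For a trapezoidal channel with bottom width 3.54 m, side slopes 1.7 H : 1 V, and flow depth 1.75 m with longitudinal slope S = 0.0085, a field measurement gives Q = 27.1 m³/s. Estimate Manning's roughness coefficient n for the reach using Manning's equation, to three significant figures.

0.0411

A = (b + z·y)·y = (3.54 + 1.7×1.75)×1.75 = 11.40 m²
P = b + 2y√(1+z²) = 3.54 + 2×1.75×√(1+1.7²) = 10.44 m
R = A/P = 11.40/10.44 = 1.092 m
n = (1/Q)·A·R^(2/3)·S^(1/2) = (1/27.1) × 11.40 × 1.060 × 0.09220 = 0.04113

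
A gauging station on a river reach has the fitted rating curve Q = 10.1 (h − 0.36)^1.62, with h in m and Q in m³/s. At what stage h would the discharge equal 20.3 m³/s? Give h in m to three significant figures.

1.90 m

h − h₀ = (Q/C)^(1/b) = (20.3/10.1)^(1/1.62) = 1.539 m
h = 0.36 + 1.539 = 1.899 m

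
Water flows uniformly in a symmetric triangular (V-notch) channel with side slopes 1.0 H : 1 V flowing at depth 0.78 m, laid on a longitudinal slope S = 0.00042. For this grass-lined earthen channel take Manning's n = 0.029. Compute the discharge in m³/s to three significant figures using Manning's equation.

0.182 m³/s

A = z·y² = 1.0×0.78² = 0.6084 m²
P = 2y√(1+z²) = 2×0.78×√(1+1.0²) = 2.206 m
R = A/P = 0.6084/2.206 = 0.2758 m
Q = (1/n)·A·R^(2/3)·S^(1/2) = (1/0.029) × 0.6084 × 0.2758^(2/3) × 0.00042^(1/2) = 0.1822 m³/s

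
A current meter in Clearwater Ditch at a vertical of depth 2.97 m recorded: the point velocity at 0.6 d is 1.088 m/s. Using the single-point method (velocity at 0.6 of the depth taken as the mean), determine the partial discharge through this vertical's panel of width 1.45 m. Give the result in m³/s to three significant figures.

v̄ = v₀.₆ = 1.088 m/s
q = v̄ × d × w = 1.088 × 2.97 × 1.45 = 4.685 m³/s

4.69 m³/s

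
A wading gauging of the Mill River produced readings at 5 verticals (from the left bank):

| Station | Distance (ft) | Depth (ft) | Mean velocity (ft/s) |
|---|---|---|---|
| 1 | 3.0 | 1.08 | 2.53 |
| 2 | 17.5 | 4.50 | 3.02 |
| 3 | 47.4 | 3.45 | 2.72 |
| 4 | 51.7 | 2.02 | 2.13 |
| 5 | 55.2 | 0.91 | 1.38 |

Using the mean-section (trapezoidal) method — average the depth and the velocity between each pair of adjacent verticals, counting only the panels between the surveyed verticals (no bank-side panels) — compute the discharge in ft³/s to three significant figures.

Panel 1-2: Δb = 14.5 ft, d̄ = (1.08+4.50)/2 = 2.79, v̄ = (2.53+3.02)/2 = 2.775 → q = 14.5×2.79×2.775 = 112.3 ft³/s
Panel 2-3: Δb = 29.9 ft, d̄ = (4.50+3.45)/2 = 3.975, v̄ = (3.02+2.72)/2 = 2.87 → q = 29.9×3.975×2.87 = 341.1 ft³/s
Panel 3-4: Δb = 4.3 ft, d̄ = (3.45+2.02)/2 = 2.735, v̄ = (2.72+2.13)/2 = 2.425 → q = 4.3×2.735×2.425 = 28.52 ft³/s
Panel 4-5: Δb = 3.5 ft, d̄ = (2.02+0.91)/2 = 1.465, v̄ = (2.13+1.38)/2 = 1.755 → q = 3.5×1.465×1.755 = 8.999 ft³/s
Q = Σ q = 490.9 ft³/s

491 ft³/s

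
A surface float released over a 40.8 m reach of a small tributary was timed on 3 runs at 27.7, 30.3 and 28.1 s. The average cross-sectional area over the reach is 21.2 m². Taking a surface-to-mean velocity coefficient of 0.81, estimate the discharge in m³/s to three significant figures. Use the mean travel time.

24.4 m³/s

t̄ = (27.7 + 30.3 + 28.1) / 3 = 28.7 s
v_surface = L / t̄ = 40.8 / 28.7 = 1.422 m/s
v_mean = 0.81 × 1.422 = 1.151 m/s
Q = A × v_mean = 21.2 × 1.151 = 24.41 m³/s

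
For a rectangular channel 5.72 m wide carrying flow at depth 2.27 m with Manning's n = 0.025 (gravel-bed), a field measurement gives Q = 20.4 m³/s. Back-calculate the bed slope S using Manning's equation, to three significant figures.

A = b·y = 5.72 × 2.27 = 12.98 m²
P = b + 2y = 5.72 + 2×2.27 = 10.26 m
R = A/P = 12.98/10.26 = 1.266 m
S = (Q·n / (1·A·R^(2/3)))² = (20.4×0.025 / (1×12.98×1.170))² = 0.001127

0.00113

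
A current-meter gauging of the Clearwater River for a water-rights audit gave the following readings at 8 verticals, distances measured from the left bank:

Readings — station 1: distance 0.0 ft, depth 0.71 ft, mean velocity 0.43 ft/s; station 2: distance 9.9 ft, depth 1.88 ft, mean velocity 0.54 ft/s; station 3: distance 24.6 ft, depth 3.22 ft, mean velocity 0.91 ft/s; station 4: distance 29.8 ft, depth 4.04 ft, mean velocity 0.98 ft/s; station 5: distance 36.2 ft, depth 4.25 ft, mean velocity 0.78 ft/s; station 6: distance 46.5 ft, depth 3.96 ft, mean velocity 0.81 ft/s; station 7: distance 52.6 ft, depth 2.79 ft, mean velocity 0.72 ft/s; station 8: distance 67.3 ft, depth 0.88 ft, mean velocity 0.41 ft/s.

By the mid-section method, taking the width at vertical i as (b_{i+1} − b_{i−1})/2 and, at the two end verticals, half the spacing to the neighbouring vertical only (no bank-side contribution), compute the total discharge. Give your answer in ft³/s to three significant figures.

144 ft³/s

w_1 = (9.9 − 0.0)/2 = 4.95 ft; q_1 = 0.43 × 0.71 × 4.95 = 1.511 ft³/s
w_2 = (24.6 − 0.0)/2 = 12.3 ft; q_2 = 0.54 × 1.88 × 12.3 = 12.49 ft³/s
w_3 = (29.8 − 9.9)/2 = 9.95 ft; q_3 = 0.91 × 3.22 × 9.95 = 29.16 ft³/s
w_4 = (36.2 − 24.6)/2 = 5.8 ft; q_4 = 0.98 × 4.04 × 5.8 = 22.96 ft³/s
w_5 = (46.5 − 29.8)/2 = 8.35 ft; q_5 = 0.78 × 4.25 × 8.35 = 27.68 ft³/s
w_6 = (52.6 − 36.2)/2 = 8.2 ft; q_6 = 0.81 × 3.96 × 8.2 = 26.30 ft³/s
w_7 = (67.3 − 46.5)/2 = 10.4 ft; q_7 = 0.72 × 2.79 × 10.4 = 20.89 ft³/s
w_8 = (67.3 − 52.6)/2 = 7.35 ft; q_8 = 0.41 × 0.88 × 7.35 = 2.652 ft³/s
Q = Σ qᵢ = 143.6 ft³/s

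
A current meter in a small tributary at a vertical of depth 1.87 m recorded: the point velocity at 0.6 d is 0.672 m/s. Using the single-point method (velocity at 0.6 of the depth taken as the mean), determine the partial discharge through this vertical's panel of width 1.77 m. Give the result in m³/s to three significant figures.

v̄ = v₀.₆ = 0.672 m/s
q = v̄ × d × w = 0.6720 × 1.87 × 1.77 = 2.224 m³/s

2.22 m³/s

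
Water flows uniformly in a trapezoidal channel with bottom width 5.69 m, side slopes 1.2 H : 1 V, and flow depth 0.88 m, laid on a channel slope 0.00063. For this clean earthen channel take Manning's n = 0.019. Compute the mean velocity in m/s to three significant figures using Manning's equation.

A = (b + z·y)·y = (5.69 + 1.2×0.88)×0.88 = 5.936 m²
P = b + 2y√(1+z²) = 5.69 + 2×0.88×√(1+1.2²) = 8.439 m
R = A/P = 5.936/8.439 = 0.7034 m
Q = (1/n)·A·R^(2/3)·S^(1/2) = (1/0.019) × 5.936 × 0.7034^(2/3) × 0.00063^(1/2) = 6.203 m³/s
V = Q/A = 6.203/5.936 = 1.045 m/s

1.04 m/s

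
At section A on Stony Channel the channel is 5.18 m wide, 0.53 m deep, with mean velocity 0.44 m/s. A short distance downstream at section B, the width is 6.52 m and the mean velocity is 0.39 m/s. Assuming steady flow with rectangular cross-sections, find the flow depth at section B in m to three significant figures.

Q = A₁V₁ = (5.18×0.53) × 0.44 = 1.208 m³/s
d₂ = Q/(b₂ V₂) = 1.208/(6.52×0.39) = 0.4751 m

0.475 m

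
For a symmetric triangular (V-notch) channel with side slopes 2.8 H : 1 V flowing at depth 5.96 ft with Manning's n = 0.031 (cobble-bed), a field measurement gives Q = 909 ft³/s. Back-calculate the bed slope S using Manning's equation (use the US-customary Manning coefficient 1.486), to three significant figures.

A = z·y² = 2.8×5.96² = 99.46 ft²
P = 2y√(1+z²) = 2×5.96×√(1+2.8²) = 35.44 ft
R = A/P = 99.46/35.44 = 2.806 ft
S = (Q·n / (1.486·A·R^(2/3)))² = (909×0.031 / (1.486×99.46×1.990))² = 0.009183

0.00918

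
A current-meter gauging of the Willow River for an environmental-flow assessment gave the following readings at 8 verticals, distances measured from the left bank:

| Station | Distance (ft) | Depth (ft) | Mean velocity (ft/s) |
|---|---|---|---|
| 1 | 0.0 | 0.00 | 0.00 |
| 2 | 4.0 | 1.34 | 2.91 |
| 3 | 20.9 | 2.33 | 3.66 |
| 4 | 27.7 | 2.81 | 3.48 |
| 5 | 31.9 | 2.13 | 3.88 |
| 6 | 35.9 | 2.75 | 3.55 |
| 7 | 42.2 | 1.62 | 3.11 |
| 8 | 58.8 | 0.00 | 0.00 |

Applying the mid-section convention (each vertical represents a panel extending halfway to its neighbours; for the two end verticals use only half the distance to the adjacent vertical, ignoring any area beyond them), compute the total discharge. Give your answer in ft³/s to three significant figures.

w_2 = (20.9 − 0.0)/2 = 10.45 ft; q_2 = 2.91 × 1.34 × 10.45 = 40.75 ft³/s
w_3 = (27.7 − 4.0)/2 = 11.85 ft; q_3 = 3.66 × 2.33 × 11.85 = 101.1 ft³/s
w_4 = (31.9 − 20.9)/2 = 5.5 ft; q_4 = 3.48 × 2.81 × 5.5 = 53.78 ft³/s
w_5 = (35.9 − 27.7)/2 = 4.1 ft; q_5 = 3.88 × 2.13 × 4.1 = 33.88 ft³/s
w_6 = (42.2 − 31.9)/2 = 5.15 ft; q_6 = 3.55 × 2.75 × 5.15 = 50.28 ft³/s
w_7 = (58.8 − 35.9)/2 = 11.45 ft; q_7 = 3.11 × 1.62 × 11.45 = 57.69 ft³/s
Stations 1, 8 contribute zero (depth or velocity is 0).
Q = Σ qᵢ = 337.4 ft³/s

337 ft³/s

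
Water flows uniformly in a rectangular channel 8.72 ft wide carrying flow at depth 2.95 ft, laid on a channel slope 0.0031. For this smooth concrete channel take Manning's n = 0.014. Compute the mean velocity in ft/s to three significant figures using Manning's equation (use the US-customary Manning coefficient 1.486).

8.61 ft/s

A = b·y = 8.72 × 2.95 = 25.72 ft²
P = b + 2y = 8.72 + 2×2.95 = 14.62 ft
R = A/P = 25.72/14.62 = 1.760 ft
Q = (1.486/n)·A·R^(2/3)·S^(1/2) = (1.486/0.014) × 25.72 × 1.760^(2/3) × 0.0031^(1/2) = 221.6 ft³/s
V = Q/A = 221.6/25.72 = 8.613 ft/s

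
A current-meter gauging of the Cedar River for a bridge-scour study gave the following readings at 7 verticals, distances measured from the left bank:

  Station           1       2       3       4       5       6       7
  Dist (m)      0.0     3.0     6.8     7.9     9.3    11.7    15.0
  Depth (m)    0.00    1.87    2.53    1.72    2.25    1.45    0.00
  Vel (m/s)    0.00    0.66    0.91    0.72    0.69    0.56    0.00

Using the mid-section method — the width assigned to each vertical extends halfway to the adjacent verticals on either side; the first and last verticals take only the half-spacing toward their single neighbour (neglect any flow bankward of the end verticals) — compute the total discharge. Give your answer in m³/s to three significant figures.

w_2 = (6.8 − 0.0)/2 = 3.4 m; q_2 = 0.66 × 1.87 × 3.4 = 4.196 m³/s
w_3 = (7.9 − 3.0)/2 = 2.45 m; q_3 = 0.91 × 2.53 × 2.45 = 5.641 m³/s
w_4 = (9.3 − 6.8)/2 = 1.25 m; q_4 = 0.72 × 1.72 × 1.25 = 1.548 m³/s
w_5 = (11.7 − 7.9)/2 = 1.9 m; q_5 = 0.69 × 2.25 × 1.9 = 2.950 m³/s
w_6 = (15.0 − 9.3)/2 = 2.85 m; q_6 = 0.56 × 1.45 × 2.85 = 2.314 m³/s
Stations 1, 7 contribute zero (depth or velocity is 0).
Q = Σ qᵢ = 16.65 m³/s

16.6 m³/s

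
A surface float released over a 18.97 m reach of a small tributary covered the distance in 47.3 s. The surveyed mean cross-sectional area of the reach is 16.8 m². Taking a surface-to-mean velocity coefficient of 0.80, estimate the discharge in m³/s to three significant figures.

v_surface = L / t̄ = 18.97 / 47.3 = 0.4011 m/s
v_mean = 0.80 × 0.4011 = 0.3208 m/s
Q = A × v_mean = 16.8 × 0.3208 = 5.390 m³/s

5.39 m³/s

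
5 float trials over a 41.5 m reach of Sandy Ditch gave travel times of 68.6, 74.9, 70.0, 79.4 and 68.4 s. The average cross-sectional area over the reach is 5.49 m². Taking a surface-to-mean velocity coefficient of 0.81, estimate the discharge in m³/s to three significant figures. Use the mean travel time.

t̄ = (68.6 + 74.9 + 70.0 + 79.4 + 68.4) / 5 = 72.26 s
v_surface = L / t̄ = 41.5 / 72.26 = 0.5743 m/s
v_mean = 0.81 × 0.5743 = 0.4652 m/s
Q = A × v_mean = 5.49 × 0.4652 = 2.554 m³/s

2.55 m³/s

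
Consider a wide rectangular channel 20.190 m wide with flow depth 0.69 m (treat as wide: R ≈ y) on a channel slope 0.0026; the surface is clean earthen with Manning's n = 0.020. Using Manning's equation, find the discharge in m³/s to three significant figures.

A = b·y = 20.190 × 0.69 = 13.93 m²
Wide channel: R ≈ y = 0.69 m
Q = (1/n)·A·R^(2/3)·S^(1/2) = (1/0.020) × 13.93 × 0.6900^(2/3) × 0.0026^(1/2) = 27.73 m³/s

27.7 m³/s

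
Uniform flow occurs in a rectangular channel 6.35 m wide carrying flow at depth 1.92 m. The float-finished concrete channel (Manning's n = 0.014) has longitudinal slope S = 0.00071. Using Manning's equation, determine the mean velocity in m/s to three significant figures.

2.15 m/s

A = b·y = 6.35 × 1.92 = 12.19 m²
P = b + 2y = 6.35 + 2×1.92 = 10.19 m
R = A/P = 12.19/10.19 = 1.196 m
Q = (1/n)·A·R^(2/3)·S^(1/2) = (1/0.014) × 12.19 × 1.196^(2/3) × 0.00071^(1/2) = 26.15 m³/s
V = Q/A = 26.15/12.19 = 2.145 m/s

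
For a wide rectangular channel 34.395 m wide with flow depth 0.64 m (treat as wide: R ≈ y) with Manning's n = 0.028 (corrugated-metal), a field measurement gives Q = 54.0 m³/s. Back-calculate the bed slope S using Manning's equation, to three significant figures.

A = b·y = 34.395 × 0.64 = 22.01 m²
Wide channel: R ≈ y = 0.64 m
S = (Q·n / (1·A·R^(2/3)))² = (54.0×0.028 / (1×22.01×0.7427))² = 0.008554

0.00855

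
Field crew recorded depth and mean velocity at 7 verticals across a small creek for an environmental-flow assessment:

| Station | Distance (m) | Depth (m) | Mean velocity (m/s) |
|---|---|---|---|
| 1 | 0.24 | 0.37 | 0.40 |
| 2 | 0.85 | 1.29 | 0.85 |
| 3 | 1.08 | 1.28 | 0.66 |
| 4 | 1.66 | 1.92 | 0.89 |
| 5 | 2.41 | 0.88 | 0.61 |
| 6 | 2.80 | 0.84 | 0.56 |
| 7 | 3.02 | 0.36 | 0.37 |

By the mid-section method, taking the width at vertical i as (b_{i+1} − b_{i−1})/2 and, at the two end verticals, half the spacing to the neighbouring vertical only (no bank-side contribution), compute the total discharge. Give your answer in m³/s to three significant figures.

2.45 m³/s

w_1 = (0.85 − 0.24)/2 = 0.305 m; q_1 = 0.40 × 0.37 × 0.305 = 0.04514 m³/s
w_2 = (1.08 − 0.24)/2 = 0.42 m; q_2 = 0.85 × 1.29 × 0.42 = 0.4605 m³/s
w_3 = (1.66 − 0.85)/2 = 0.405 m; q_3 = 0.66 × 1.28 × 0.405 = 0.3421 m³/s
w_4 = (2.41 − 1.08)/2 = 0.665 m; q_4 = 0.89 × 1.92 × 0.665 = 1.136 m³/s
w_5 = (2.80 − 1.66)/2 = 0.57 m; q_5 = 0.61 × 0.88 × 0.57 = 0.3060 m³/s
w_6 = (3.02 − 2.41)/2 = 0.305 m; q_6 = 0.56 × 0.84 × 0.305 = 0.1435 m³/s
w_7 = (3.02 − 2.80)/2 = 0.11 m; q_7 = 0.37 × 0.36 × 0.11 = 0.01465 m³/s
Q = Σ qᵢ = 2.448 m³/s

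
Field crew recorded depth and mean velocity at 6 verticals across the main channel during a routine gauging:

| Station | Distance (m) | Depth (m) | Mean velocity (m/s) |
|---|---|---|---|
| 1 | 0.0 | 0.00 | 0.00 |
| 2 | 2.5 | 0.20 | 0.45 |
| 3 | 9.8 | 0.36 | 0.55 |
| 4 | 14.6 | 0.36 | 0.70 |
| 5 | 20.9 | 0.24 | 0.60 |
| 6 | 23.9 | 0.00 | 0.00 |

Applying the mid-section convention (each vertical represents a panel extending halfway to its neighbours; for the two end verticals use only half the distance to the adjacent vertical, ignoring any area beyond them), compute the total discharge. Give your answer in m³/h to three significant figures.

w_2 = (9.8 − 0.0)/2 = 4.9 m; q_2 = 0.45 × 0.20 × 4.9 = 0.4410 m³/s
w_3 = (14.6 − 2.5)/2 = 6.05 m; q_3 = 0.55 × 0.36 × 6.05 = 1.198 m³/s
w_4 = (20.9 − 9.8)/2 = 5.55 m; q_4 = 0.70 × 0.36 × 5.55 = 1.399 m³/s
w_5 = (23.9 − 14.6)/2 = 4.65 m; q_5 = 0.60 × 0.24 × 4.65 = 0.6696 m³/s
Stations 1, 6 contribute zero (depth or velocity is 0).
Q = Σ qᵢ = 3.707 m³/s
= 3.707 × 3600 = 13350 m³/h

13300 m³/h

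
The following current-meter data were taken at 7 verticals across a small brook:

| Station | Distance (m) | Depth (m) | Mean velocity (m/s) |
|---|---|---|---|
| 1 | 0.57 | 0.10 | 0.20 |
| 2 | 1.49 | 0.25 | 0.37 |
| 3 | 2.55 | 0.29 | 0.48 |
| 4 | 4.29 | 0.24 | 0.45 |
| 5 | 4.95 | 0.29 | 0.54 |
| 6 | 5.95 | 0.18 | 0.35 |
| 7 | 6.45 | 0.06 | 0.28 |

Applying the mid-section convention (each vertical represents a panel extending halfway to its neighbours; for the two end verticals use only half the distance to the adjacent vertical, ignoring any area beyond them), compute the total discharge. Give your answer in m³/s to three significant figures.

0.607 m³/s

w_1 = (1.49 − 0.57)/2 = 0.46 m; q_1 = 0.20 × 0.10 × 0.46 = 0.009200 m³/s
w_2 = (2.55 − 0.57)/2 = 0.99 m; q_2 = 0.37 × 0.25 × 0.99 = 0.09158 m³/s
w_3 = (4.29 − 1.49)/2 = 1.4 m; q_3 = 0.48 × 0.29 × 1.4 = 0.1949 m³/s
w_4 = (4.95 − 2.55)/2 = 1.2 m; q_4 = 0.45 × 0.24 × 1.2 = 0.1296 m³/s
w_5 = (5.95 − 4.29)/2 = 0.83 m; q_5 = 0.54 × 0.29 × 0.83 = 0.1300 m³/s
w_6 = (6.45 − 4.95)/2 = 0.75 m; q_6 = 0.35 × 0.18 × 0.75 = 0.04725 m³/s
w_7 = (6.45 − 5.95)/2 = 0.25 m; q_7 = 0.28 × 0.06 × 0.25 = 0.004200 m³/s
Q = Σ qᵢ = 0.6067 m³/s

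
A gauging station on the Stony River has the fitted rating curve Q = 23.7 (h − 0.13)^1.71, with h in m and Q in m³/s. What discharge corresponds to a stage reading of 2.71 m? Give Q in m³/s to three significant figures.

Q = 23.7 × (2.71 − 0.13)^1.71 = 23.7 × 2.58^1.71 = 119.8 m³/s

120 m³/s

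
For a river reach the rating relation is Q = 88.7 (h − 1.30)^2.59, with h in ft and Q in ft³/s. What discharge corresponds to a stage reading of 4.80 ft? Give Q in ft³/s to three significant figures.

2280 ft³/s

Q = 88.7 × (4.80 − 1.30)^2.59 = 88.7 × 3.5^2.59 = 2275 ft³/s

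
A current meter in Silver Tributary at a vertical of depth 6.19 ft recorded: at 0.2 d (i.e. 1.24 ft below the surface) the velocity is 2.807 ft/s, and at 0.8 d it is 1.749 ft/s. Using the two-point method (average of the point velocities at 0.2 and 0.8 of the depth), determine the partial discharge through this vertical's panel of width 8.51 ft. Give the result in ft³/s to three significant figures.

120 ft³/s

v̄ = (2.807 + 1.749) / 2 = 2.278 ft/s
q = v̄ × d × w = 2.278 × 6.19 × 8.51 = 120.0 ft³/s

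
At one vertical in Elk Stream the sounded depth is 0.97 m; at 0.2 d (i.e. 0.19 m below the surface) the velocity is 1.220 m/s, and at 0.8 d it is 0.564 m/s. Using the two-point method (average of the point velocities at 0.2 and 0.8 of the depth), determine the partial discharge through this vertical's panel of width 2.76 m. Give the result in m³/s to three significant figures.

2.39 m³/s

v̄ = (1.220 + 0.564) / 2 = 0.8920 m/s
q = v̄ × d × w = 0.8920 × 0.97 × 2.76 = 2.388 m³/s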